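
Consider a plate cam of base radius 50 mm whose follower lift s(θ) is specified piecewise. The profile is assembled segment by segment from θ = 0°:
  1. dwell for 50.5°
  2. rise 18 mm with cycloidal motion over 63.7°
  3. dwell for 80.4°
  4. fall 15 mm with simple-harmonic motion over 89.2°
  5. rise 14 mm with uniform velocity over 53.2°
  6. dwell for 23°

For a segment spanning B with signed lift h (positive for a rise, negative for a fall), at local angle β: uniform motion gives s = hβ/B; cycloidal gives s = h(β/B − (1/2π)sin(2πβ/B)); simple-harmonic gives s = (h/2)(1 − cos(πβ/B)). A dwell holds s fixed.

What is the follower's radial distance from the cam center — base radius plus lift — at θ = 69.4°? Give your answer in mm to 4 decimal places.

seg 1 [0°–50.5°] dwell: s stays 0.0000
seg 2 [50.5°–114.2°] cycloidal, h=18: θ=69.4° here. β=18.9, B=63.7. 18·(0.2967 − sin(2π·0.2967)/(2π)) = 2.5983 → s = 2.5983
radial distance = base radius + s = 50 + 2.5983 = 52.5983

52.5983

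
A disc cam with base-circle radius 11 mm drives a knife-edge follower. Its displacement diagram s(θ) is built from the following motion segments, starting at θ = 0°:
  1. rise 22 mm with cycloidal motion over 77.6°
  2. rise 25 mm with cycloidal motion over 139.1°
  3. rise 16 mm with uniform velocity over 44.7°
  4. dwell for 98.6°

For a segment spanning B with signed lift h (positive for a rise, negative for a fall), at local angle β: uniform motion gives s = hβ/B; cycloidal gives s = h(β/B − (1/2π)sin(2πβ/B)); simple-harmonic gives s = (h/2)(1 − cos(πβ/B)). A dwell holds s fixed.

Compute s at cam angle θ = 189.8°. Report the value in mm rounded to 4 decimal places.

seg 1 [0°–77.6°] cycloidal, h=22: full span → s += 22 → s = 22.0000
seg 2 [77.6°–216.7°] cycloidal, h=25: θ=189.8° here. β=112.2, B=139.1. 25·(0.8066 − sin(2π·0.8066)/(2π)) = 23.8951 → s = 45.8951

45.8951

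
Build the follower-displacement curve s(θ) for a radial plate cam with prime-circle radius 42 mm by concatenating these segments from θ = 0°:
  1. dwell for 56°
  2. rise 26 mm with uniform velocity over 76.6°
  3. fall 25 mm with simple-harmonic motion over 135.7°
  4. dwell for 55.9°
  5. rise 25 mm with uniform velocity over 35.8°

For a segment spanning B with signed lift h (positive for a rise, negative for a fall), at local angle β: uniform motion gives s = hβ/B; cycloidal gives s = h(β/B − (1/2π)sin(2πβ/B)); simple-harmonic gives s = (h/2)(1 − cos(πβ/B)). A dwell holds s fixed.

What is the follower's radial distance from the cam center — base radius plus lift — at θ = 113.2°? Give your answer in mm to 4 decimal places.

seg 1 [0°–56°] dwell: s stays 0.0000
seg 2 [56°–132.6°] uniform, h=26: θ=113.2° here. β=57.2, B=76.6. 26·57.2/76.6 = 19.4151 → s = 19.4151
radial distance = base radius + s = 42 + 19.4151 = 61.4151

61.4151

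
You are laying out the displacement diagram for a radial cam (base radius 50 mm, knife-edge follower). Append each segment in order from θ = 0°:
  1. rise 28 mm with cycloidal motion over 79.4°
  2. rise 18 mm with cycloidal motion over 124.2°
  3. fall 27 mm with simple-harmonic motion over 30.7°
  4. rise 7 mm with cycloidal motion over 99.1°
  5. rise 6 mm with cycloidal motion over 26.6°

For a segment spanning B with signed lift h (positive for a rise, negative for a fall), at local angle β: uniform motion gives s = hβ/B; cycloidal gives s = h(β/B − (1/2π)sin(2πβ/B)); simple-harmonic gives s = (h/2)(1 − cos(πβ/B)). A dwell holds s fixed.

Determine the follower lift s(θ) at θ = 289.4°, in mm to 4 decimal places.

seg 1 [0°–79.4°] cycloidal, h=28: full span → s += 28 → s = 28.0000
seg 2 [79.4°–203.6°] cycloidal, h=18: full span → s += 18 → s = 46.0000
seg 3 [203.6°–234.3°] simple-harmonic, h=-27: full span → s += -27 → s = 19.0000
seg 4 [234.3°–333.4°] cycloidal, h=7: θ=289.4° here. β=55.1, B=99.1. 7·(0.5560 − sin(2π·0.5560)/(2π)) = 4.2760 → s = 23.2760

23.2760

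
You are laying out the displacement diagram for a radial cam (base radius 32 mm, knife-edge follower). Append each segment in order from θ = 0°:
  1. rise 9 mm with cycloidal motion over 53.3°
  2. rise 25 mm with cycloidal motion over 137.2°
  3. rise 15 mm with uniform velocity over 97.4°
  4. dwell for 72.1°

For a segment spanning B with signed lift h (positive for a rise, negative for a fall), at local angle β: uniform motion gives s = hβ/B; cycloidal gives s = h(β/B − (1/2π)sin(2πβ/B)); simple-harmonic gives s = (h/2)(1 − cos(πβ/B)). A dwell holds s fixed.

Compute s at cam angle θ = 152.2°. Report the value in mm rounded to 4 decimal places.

seg 1 [0°–53.3°] cycloidal, h=9: full span → s += 9 → s = 9.0000
seg 2 [53.3°–190.5°] cycloidal, h=25: θ=152.2° here. β=98.9, B=137.2. 25·(0.7208 − sin(2π·0.7208)/(2π)) = 21.9334 → s = 30.9334

30.9334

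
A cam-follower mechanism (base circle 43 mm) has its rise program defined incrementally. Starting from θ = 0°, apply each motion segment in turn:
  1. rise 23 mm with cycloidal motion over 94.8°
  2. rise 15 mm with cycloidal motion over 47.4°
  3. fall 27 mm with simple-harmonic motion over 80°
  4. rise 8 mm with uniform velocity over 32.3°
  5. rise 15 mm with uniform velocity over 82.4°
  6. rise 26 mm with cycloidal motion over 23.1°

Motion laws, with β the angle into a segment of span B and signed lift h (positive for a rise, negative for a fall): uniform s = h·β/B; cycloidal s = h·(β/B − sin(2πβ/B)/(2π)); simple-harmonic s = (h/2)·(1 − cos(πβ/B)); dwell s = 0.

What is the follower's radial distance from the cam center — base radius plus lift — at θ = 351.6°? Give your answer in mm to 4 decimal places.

seg 1 [0°–94.8°] cycloidal, h=23: full span → s += 23 → s = 23.0000
seg 2 [94.8°–142.2°] cycloidal, h=15: full span → s += 15 → s = 38.0000
seg 3 [142.2°–222.2°] simple-harmonic, h=-27: full span → s += -27 → s = 11.0000
seg 4 [222.2°–254.5°] uniform, h=8: full span → s += 8 → s = 19.0000
seg 5 [254.5°–336.9°] uniform, h=15: full span → s += 15 → s = 34.0000
seg 6 [336.9°–360°] cycloidal, h=26: θ=351.6° here. β=14.7, B=23.1. 26·(0.6364 − sin(2π·0.6364)/(2π)) = 19.6728 → s = 53.6728
radial distance = base radius + s = 43 + 53.6728 = 96.6728

96.6728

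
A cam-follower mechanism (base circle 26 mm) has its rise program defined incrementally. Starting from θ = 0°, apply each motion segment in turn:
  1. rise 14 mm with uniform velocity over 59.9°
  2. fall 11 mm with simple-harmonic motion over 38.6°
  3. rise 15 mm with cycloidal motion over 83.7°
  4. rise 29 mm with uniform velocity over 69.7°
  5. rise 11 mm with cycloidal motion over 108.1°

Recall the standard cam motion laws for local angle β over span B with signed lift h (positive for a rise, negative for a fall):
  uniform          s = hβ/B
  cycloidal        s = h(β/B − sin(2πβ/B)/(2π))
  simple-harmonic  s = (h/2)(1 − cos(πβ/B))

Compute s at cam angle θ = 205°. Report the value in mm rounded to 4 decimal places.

seg 1 [0°–59.9°] uniform, h=14: full span → s += 14 → s = 14.0000
seg 2 [59.9°–98.5°] simple-harmonic, h=-11: full span → s += -11 → s = 3.0000
seg 3 [98.5°–182.2°] cycloidal, h=15: full span → s += 15 → s = 18.0000
seg 4 [182.2°–251.9°] uniform, h=29: θ=205° here. β=22.8, B=69.7. 29·22.8/69.7 = 9.4864 → s = 27.4864

27.4864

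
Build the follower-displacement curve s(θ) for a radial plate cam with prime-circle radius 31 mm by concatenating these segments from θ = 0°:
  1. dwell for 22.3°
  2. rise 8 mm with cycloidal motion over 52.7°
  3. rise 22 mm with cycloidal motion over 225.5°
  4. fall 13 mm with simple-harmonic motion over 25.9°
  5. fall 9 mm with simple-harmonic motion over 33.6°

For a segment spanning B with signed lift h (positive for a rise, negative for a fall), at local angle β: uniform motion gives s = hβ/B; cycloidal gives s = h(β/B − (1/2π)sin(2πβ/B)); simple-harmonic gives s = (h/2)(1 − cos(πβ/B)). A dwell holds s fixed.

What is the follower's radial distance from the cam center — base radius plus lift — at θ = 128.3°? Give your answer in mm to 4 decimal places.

seg 1 [0°–22.3°] dwell: s stays 0.0000
seg 2 [22.3°–75°] cycloidal, h=8: full span → s += 8 → s = 8.0000
seg 3 [75°–300.5°] cycloidal, h=22: θ=128.3° here. β=53.3, B=225.5. 22·(0.2364 − sin(2π·0.2364)/(2π)) = 1.7114 → s = 9.7114
radial distance = base radius + s = 31 + 9.7114 = 40.7114

40.7114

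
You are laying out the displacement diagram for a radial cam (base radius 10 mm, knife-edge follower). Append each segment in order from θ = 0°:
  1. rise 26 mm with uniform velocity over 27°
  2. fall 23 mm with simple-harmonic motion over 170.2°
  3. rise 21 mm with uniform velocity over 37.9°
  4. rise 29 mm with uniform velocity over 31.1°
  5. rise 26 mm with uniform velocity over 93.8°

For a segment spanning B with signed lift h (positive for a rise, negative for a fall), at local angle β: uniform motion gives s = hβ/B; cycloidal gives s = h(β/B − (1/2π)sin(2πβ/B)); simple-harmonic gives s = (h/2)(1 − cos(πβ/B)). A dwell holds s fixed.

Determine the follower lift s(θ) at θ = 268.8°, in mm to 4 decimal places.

seg 1 [0°–27°] uniform, h=26: full span → s += 26 → s = 26.0000
seg 2 [27°–197.2°] simple-harmonic, h=-23: full span → s += -23 → s = 3.0000
seg 3 [197.2°–235.1°] uniform, h=21: full span → s += 21 → s = 24.0000
seg 4 [235.1°–266.2°] uniform, h=29: full span → s += 29 → s = 53.0000
seg 5 [266.2°–360°] uniform, h=26: θ=268.8° here. β=2.6, B=93.8. 26·2.6/93.8 = 0.7207 → s = 53.7207

53.7207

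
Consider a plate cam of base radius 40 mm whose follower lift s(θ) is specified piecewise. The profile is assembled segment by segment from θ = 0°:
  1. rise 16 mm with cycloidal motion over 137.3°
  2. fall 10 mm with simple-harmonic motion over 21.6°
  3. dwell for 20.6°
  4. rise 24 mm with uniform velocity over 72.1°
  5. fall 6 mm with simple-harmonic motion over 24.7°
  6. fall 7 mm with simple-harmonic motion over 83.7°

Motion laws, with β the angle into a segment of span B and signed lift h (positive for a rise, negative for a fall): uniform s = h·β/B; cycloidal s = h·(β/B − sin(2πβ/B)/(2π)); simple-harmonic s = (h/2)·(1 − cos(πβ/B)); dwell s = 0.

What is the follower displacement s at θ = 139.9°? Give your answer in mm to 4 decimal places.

seg 1 [0°–137.3°] cycloidal, h=16: full span → s += 16 → s = 16.0000
seg 2 [137.3°–158.9°] simple-harmonic, h=-10: θ=139.9° here. β=2.6, B=21.6. -10/2·(1 − cos(π·0.1204)) = -0.3533 → s = 15.6467

15.6467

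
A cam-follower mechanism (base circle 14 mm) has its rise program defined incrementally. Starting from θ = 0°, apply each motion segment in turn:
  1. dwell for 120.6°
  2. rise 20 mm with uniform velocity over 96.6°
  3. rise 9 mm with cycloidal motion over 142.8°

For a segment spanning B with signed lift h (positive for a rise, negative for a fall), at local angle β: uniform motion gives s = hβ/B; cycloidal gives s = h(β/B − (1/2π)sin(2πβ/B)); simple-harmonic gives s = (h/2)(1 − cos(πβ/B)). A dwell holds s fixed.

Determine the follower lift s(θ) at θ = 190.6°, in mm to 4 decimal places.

seg 1 [0°–120.6°] dwell: s stays 0.0000
seg 2 [120.6°–217.2°] uniform, h=20: θ=190.6° here. β=70, B=96.6. 20·70/96.6 = 14.4928 → s = 14.4928

14.4928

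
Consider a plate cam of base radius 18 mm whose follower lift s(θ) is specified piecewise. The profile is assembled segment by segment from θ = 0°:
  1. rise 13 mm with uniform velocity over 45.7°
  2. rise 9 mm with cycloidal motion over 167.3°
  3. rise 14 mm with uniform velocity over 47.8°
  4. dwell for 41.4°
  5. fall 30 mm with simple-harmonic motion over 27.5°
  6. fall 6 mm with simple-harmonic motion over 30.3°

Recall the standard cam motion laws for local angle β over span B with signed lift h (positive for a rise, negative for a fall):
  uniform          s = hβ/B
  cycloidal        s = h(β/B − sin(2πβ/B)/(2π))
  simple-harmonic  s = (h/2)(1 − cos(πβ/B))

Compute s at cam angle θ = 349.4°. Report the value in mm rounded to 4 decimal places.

seg 1 [0°–45.7°] uniform, h=13: full span → s += 13 → s = 13.0000
seg 2 [45.7°–213°] cycloidal, h=9: full span → s += 9 → s = 22.0000
seg 3 [213°–260.8°] uniform, h=14: full span → s += 14 → s = 36.0000
seg 4 [260.8°–302.2°] dwell: s stays 36.0000
seg 5 [302.2°–329.7°] simple-harmonic, h=-30: full span → s += -30 → s = 6.0000
seg 6 [329.7°–360°] simple-harmonic, h=-6: θ=349.4° here. β=19.7, B=30.3. -6/2·(1 − cos(π·0.6502)) = -4.3634 → s = 1.6366

1.6366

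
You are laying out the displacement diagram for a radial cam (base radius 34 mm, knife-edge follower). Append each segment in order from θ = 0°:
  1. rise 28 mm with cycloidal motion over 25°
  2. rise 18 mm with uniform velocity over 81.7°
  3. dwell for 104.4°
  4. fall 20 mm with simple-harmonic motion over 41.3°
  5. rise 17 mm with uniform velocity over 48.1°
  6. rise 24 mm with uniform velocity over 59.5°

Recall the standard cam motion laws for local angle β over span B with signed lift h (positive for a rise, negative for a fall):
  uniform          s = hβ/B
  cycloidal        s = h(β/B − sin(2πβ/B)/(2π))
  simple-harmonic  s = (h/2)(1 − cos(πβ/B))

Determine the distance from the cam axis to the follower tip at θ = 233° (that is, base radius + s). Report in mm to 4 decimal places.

seg 1 [0°–25°] cycloidal, h=28: full span → s += 28 → s = 28.0000
seg 2 [25°–106.7°] uniform, h=18: full span → s += 18 → s = 46.0000
seg 3 [106.7°–211.1°] dwell: s stays 46.0000
seg 4 [211.1°–252.4°] simple-harmonic, h=-20: θ=233° here. β=21.9, B=41.3. -20/2·(1 − cos(π·0.5303)) = -10.9494 → s = 35.0506
radial distance = base radius + s = 34 + 35.0506 = 69.0506

69.0506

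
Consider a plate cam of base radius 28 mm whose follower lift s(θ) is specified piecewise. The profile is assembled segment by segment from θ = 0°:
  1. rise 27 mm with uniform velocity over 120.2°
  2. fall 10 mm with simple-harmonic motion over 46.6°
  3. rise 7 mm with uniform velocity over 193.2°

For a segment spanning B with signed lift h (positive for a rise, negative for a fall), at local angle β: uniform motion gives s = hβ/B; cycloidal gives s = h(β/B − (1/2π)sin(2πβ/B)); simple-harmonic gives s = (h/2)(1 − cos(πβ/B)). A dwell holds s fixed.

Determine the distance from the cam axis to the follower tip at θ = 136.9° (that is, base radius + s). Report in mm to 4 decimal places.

seg 1 [0°–120.2°] uniform, h=27: full span → s += 27 → s = 27.0000
seg 2 [120.2°–166.8°] simple-harmonic, h=-10: θ=136.9° here. β=16.7, B=46.6. -10/2·(1 − cos(π·0.3584)) = -2.8480 → s = 24.1520
radial distance = base radius + s = 28 + 24.1520 = 52.1520

52.1520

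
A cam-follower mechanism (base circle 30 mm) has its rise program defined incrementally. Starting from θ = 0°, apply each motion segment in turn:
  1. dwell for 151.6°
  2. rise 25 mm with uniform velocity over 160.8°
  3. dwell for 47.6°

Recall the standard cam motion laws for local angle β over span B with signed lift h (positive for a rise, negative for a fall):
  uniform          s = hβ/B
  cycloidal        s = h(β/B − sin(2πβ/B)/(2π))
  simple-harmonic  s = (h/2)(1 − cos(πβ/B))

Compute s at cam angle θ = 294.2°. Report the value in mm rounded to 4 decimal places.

seg 1 [0°–151.6°] dwell: s stays 0.0000
seg 2 [151.6°–312.4°] uniform, h=25: θ=294.2° here. β=142.6, B=160.8. 25·142.6/160.8 = 22.1704 → s = 22.1704

22.1704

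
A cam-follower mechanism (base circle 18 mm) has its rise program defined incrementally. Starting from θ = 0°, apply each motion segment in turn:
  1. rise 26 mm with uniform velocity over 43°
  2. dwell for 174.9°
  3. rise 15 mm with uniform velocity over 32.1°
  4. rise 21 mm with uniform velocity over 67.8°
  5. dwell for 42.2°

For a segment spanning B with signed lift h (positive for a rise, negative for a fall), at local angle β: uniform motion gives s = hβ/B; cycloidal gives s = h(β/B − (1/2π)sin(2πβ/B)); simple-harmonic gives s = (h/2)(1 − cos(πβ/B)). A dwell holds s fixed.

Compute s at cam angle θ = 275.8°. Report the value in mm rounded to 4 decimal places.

seg 1 [0°–43°] uniform, h=26: full span → s += 26 → s = 26.0000
seg 2 [43°–217.9°] dwell: s stays 26.0000
seg 3 [217.9°–250°] uniform, h=15: full span → s += 15 → s = 41.0000
seg 4 [250°–317.8°] uniform, h=21: θ=275.8° here. β=25.8, B=67.8. 21·25.8/67.8 = 7.9912 → s = 48.9912

48.9912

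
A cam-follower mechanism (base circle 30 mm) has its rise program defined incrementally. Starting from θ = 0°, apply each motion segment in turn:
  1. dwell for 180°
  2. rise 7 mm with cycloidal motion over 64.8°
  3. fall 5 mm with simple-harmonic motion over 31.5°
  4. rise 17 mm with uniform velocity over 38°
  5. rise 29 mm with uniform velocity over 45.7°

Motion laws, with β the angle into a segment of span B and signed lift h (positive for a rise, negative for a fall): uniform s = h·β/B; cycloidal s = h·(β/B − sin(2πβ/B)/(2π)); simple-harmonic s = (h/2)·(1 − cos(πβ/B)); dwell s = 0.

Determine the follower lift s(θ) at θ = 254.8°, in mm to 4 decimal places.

seg 1 [0°–180°] dwell: s stays 0.0000
seg 2 [180°–244.8°] cycloidal, h=7: full span → s += 7 → s = 7.0000
seg 3 [244.8°–276.3°] simple-harmonic, h=-5: θ=254.8° here. β=10, B=31.5. -5/2·(1 − cos(π·0.3175)) = -1.1436 → s = 5.8564

5.8564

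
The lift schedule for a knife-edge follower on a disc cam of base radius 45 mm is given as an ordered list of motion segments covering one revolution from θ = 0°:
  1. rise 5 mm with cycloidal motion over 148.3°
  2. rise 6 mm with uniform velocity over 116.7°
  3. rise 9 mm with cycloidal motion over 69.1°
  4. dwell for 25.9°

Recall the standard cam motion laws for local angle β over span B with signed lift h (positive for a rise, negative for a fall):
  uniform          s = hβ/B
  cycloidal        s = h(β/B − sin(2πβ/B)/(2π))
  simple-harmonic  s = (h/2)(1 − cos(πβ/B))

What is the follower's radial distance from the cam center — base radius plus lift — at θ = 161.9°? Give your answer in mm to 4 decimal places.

seg 1 [0°–148.3°] cycloidal, h=5: full span → s += 5 → s = 5.0000
seg 2 [148.3°–265°] uniform, h=6: θ=161.9° here. β=13.6, B=116.7. 6·13.6/116.7 = 0.6992 → s = 5.6992
radial distance = base radius + s = 45 + 5.6992 = 50.6992

50.6992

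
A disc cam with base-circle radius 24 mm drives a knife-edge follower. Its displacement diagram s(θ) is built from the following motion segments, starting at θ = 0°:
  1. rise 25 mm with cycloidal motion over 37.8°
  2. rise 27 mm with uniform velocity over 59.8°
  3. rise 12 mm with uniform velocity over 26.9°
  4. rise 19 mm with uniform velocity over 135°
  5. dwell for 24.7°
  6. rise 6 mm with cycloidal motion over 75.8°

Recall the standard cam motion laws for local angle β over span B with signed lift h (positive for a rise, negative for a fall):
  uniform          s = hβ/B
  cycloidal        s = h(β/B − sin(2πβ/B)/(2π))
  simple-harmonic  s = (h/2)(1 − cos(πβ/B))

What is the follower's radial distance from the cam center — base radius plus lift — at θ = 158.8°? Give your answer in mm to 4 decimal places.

seg 1 [0°–37.8°] cycloidal, h=25: full span → s += 25 → s = 25.0000
seg 2 [37.8°–97.6°] uniform, h=27: full span → s += 27 → s = 52.0000
seg 3 [97.6°–124.5°] uniform, h=12: full span → s += 12 → s = 64.0000
seg 4 [124.5°–259.5°] uniform, h=19: θ=158.8° here. β=34.3, B=135. 19·34.3/135 = 4.8274 → s = 68.8274
radial distance = base radius + s = 24 + 68.8274 = 92.8274

92.8274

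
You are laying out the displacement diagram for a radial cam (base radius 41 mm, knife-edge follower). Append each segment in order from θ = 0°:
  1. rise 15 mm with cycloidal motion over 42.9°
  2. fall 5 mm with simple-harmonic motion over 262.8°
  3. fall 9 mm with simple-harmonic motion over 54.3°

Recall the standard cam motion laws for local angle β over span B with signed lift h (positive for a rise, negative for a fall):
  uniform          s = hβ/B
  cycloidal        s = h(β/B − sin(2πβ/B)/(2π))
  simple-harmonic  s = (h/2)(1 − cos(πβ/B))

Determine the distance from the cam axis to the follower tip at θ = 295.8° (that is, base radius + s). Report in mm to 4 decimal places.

seg 1 [0°–42.9°] cycloidal, h=15: full span → s += 15 → s = 15.0000
seg 2 [42.9°–305.7°] simple-harmonic, h=-5: θ=295.8° here. β=252.9, B=262.8. -5/2·(1 − cos(π·0.9623)) = -4.9825 → s = 10.0175
radial distance = base radius + s = 41 + 10.0175 = 51.0175

51.0175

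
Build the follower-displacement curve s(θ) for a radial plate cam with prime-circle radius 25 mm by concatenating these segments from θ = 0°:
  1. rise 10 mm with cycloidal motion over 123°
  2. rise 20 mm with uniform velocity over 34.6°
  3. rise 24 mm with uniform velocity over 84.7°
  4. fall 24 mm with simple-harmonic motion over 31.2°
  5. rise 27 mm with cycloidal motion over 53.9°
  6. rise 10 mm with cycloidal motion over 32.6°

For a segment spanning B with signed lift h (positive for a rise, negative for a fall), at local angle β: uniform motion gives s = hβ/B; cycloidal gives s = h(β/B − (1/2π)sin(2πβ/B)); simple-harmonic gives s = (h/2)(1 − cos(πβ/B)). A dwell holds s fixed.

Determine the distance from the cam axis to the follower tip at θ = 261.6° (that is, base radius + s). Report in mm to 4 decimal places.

seg 1 [0°–123°] cycloidal, h=10: full span → s += 10 → s = 10.0000
seg 2 [123°–157.6°] uniform, h=20: full span → s += 20 → s = 30.0000
seg 3 [157.6°–242.3°] uniform, h=24: full span → s += 24 → s = 54.0000
seg 4 [242.3°–273.5°] simple-harmonic, h=-24: θ=261.6° here. β=19.3, B=31.2. -24/2·(1 − cos(π·0.6186)) = -16.3680 → s = 37.6320
radial distance = base radius + s = 25 + 37.6320 = 62.6320

62.6320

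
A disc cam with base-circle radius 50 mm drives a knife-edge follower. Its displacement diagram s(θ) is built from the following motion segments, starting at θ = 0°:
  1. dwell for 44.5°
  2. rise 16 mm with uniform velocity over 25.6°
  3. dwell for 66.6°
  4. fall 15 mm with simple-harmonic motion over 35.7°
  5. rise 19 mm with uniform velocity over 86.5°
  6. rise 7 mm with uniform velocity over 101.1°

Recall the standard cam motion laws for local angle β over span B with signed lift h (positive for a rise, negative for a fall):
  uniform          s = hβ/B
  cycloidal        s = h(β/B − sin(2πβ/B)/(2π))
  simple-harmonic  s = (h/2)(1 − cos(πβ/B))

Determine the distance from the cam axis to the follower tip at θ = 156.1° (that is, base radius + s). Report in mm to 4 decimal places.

seg 1 [0°–44.5°] dwell: s stays 0.0000
seg 2 [44.5°–70.1°] uniform, h=16: full span → s += 16 → s = 16.0000
seg 3 [70.1°–136.7°] dwell: s stays 16.0000
seg 4 [136.7°–172.4°] simple-harmonic, h=-15: θ=156.1° here. β=19.4, B=35.7. -15/2·(1 − cos(π·0.5434)) = -8.5198 → s = 7.4802
radial distance = base radius + s = 50 + 7.4802 = 57.4802

57.4802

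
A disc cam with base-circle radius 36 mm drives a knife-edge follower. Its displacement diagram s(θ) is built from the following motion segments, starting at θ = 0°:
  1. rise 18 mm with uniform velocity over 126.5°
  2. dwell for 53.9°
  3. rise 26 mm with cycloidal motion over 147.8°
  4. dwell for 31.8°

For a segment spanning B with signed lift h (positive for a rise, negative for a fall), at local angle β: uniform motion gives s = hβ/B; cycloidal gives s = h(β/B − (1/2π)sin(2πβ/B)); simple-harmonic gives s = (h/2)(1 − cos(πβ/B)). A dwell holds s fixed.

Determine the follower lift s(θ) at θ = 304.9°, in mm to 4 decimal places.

seg 1 [0°–126.5°] uniform, h=18: full span → s += 18 → s = 18.0000
seg 2 [126.5°–180.4°] dwell: s stays 18.0000
seg 3 [180.4°–328.2°] cycloidal, h=26: θ=304.9° here. β=124.5, B=147.8. 26·(0.8424 − sin(2π·0.8424)/(2π)) = 25.3619 → s = 43.3619

43.3619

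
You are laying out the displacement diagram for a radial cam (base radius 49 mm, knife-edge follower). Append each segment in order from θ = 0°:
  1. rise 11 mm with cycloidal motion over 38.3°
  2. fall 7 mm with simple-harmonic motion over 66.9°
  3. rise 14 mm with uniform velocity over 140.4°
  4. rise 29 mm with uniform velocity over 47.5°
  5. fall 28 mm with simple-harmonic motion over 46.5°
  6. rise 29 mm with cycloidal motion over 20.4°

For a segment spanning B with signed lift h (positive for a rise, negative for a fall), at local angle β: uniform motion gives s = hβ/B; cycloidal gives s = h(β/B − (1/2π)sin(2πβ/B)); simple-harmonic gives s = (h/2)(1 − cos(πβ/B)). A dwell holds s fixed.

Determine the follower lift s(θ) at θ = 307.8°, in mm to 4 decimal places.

seg 1 [0°–38.3°] cycloidal, h=11: full span → s += 11 → s = 11.0000
seg 2 [38.3°–105.2°] simple-harmonic, h=-7: full span → s += -7 → s = 4.0000
seg 3 [105.2°–245.6°] uniform, h=14: full span → s += 14 → s = 18.0000
seg 4 [245.6°–293.1°] uniform, h=29: full span → s += 29 → s = 47.0000
seg 5 [293.1°–339.6°] simple-harmonic, h=-28: θ=307.8° here. β=14.7, B=46.5. -28/2·(1 − cos(π·0.3161)) = -6.3552 → s = 40.6448

40.6448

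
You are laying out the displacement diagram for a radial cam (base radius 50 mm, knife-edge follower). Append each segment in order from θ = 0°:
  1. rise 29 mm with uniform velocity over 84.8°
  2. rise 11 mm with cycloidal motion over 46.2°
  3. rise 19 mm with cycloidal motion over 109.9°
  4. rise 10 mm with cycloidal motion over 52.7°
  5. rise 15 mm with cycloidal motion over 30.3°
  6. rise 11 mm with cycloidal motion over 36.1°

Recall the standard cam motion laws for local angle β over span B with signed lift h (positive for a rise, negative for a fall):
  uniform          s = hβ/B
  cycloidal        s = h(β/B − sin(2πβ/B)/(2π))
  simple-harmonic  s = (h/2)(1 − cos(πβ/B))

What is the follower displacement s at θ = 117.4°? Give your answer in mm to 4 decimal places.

seg 1 [0°–84.8°] uniform, h=29: full span → s += 29 → s = 29.0000
seg 2 [84.8°–131°] cycloidal, h=11: θ=117.4° here. β=32.6, B=46.2. 11·(0.7056 − sin(2π·0.7056)/(2π)) = 9.4450 → s = 38.4450

38.4450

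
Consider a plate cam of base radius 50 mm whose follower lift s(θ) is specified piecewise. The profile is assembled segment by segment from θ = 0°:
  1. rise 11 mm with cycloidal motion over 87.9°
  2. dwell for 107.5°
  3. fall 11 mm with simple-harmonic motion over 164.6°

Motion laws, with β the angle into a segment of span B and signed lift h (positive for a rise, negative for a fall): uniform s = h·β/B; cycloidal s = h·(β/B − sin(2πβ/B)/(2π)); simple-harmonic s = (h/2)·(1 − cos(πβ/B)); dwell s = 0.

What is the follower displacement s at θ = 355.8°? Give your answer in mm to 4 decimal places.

seg 1 [0°–87.9°] cycloidal, h=11: full span → s += 11 → s = 11.0000
seg 2 [87.9°–195.4°] dwell: s stays 11.0000
seg 3 [195.4°–360°] simple-harmonic, h=-11: θ=355.8° here. β=160.4, B=164.6. -11/2·(1 − cos(π·0.9745)) = -10.9823 → s = 0.0177

0.0177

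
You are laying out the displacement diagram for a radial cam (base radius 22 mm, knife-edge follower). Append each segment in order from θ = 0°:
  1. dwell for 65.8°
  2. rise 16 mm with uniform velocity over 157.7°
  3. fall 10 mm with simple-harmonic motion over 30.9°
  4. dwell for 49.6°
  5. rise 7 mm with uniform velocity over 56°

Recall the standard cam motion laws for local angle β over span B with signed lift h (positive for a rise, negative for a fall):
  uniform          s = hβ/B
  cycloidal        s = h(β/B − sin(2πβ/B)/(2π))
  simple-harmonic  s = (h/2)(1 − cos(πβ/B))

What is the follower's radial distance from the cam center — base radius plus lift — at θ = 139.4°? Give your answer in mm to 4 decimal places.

seg 1 [0°–65.8°] dwell: s stays 0.0000
seg 2 [65.8°–223.5°] uniform, h=16: θ=139.4° here. β=73.6, B=157.7. 16·73.6/157.7 = 7.4673 → s = 7.4673
radial distance = base radius + s = 22 + 7.4673 = 29.4673

29.4673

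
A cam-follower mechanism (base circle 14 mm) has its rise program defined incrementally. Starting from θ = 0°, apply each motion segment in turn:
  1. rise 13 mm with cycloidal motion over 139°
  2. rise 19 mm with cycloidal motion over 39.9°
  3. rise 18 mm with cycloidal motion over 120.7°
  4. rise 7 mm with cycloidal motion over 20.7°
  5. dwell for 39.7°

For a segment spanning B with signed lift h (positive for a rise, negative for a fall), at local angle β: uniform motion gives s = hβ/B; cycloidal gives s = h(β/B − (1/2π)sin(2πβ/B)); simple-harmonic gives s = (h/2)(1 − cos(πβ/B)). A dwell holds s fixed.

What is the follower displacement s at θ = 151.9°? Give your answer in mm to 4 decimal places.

seg 1 [0°–139°] cycloidal, h=13: full span → s += 13 → s = 13.0000
seg 2 [139°–178.9°] cycloidal, h=19: θ=151.9° here. β=12.9, B=39.9. 19·(0.3233 − sin(2π·0.3233)/(2π)) = 3.4341 → s = 16.4341

16.4341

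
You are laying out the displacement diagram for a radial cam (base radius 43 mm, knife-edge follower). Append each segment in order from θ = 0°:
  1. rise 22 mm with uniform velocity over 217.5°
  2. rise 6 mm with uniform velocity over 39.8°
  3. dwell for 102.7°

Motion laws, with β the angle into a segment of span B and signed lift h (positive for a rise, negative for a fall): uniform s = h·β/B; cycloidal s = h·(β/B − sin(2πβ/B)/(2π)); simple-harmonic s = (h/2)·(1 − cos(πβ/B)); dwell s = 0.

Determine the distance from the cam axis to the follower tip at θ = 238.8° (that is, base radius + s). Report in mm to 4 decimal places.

seg 1 [0°–217.5°] uniform, h=22: full span → s += 22 → s = 22.0000
seg 2 [217.5°–257.3°] uniform, h=6: θ=238.8° here. β=21.3, B=39.8. 6·21.3/39.8 = 3.2111 → s = 25.2111
radial distance = base radius + s = 43 + 25.2111 = 68.2111

68.2111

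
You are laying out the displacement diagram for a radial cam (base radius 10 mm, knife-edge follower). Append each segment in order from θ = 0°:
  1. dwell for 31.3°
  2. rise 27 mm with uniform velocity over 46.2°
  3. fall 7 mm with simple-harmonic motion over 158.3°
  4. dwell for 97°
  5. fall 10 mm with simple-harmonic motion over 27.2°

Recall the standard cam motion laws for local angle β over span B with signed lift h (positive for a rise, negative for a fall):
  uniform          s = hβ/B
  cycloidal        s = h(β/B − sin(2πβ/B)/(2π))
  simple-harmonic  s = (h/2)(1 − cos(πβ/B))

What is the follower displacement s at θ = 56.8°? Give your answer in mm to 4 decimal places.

seg 1 [0°–31.3°] dwell: s stays 0.0000
seg 2 [31.3°–77.5°] uniform, h=27: θ=56.8° here. β=25.5, B=46.2. 27·25.5/46.2 = 14.9026 → s = 14.9026

14.9026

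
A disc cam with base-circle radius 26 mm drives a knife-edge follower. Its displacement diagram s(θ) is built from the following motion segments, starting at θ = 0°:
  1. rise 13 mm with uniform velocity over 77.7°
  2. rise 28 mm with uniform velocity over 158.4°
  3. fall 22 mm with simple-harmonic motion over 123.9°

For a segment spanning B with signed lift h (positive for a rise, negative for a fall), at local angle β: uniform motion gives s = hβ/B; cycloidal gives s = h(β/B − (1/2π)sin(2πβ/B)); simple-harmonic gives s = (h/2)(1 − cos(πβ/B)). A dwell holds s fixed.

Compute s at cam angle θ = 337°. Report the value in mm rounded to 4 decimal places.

seg 1 [0°–77.7°] uniform, h=13: full span → s += 13 → s = 13.0000
seg 2 [77.7°–236.1°] uniform, h=28: full span → s += 28 → s = 41.0000
seg 3 [236.1°–360°] simple-harmonic, h=-22: θ=337° here. β=100.9, B=123.9. -22/2·(1 − cos(π·0.8144)) = -20.1818 → s = 20.8182

20.8182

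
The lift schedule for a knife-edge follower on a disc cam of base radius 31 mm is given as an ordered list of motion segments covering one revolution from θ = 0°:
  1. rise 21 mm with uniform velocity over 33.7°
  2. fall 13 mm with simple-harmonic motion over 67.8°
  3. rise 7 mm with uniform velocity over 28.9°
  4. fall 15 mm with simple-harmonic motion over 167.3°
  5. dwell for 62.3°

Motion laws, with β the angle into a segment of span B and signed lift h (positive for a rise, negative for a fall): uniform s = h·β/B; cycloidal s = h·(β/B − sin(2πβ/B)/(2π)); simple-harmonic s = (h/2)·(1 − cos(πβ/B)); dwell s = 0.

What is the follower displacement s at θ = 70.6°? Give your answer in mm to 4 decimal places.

seg 1 [0°–33.7°] uniform, h=21: full span → s += 21 → s = 21.0000
seg 2 [33.7°–101.5°] simple-harmonic, h=-13: θ=70.6° here. β=36.9, B=67.8. -13/2·(1 − cos(π·0.5442)) = -7.4006 → s = 13.5994

13.5994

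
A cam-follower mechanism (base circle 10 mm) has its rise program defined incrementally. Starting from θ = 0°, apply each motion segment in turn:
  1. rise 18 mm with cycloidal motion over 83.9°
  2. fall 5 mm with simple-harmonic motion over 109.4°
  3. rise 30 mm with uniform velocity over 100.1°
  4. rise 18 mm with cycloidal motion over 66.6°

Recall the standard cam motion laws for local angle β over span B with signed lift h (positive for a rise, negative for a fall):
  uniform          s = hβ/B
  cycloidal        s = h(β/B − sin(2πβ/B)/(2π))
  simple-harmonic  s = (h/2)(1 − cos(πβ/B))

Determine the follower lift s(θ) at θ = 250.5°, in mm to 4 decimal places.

seg 1 [0°–83.9°] cycloidal, h=18: full span → s += 18 → s = 18.0000
seg 2 [83.9°–193.3°] simple-harmonic, h=-5: full span → s += -5 → s = 13.0000
seg 3 [193.3°–293.4°] uniform, h=30: θ=250.5° here. β=57.2, B=100.1. 30·57.2/100.1 = 17.1429 → s = 30.1429

30.1429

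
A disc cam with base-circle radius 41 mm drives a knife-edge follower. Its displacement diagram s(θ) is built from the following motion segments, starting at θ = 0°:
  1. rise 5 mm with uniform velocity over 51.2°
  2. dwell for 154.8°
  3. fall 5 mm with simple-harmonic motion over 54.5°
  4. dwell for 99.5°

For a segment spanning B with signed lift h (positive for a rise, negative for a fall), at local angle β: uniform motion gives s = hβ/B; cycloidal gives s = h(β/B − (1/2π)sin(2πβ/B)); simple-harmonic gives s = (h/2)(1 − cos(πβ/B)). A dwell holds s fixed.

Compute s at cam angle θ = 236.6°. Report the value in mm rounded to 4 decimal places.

seg 1 [0°–51.2°] uniform, h=5: full span → s += 5 → s = 5.0000
seg 2 [51.2°–206°] dwell: s stays 5.0000
seg 3 [206°–260.5°] simple-harmonic, h=-5: θ=236.6° here. β=30.6, B=54.5. -5/2·(1 − cos(π·0.5615)) = -2.9798 → s = 2.0202

2.0202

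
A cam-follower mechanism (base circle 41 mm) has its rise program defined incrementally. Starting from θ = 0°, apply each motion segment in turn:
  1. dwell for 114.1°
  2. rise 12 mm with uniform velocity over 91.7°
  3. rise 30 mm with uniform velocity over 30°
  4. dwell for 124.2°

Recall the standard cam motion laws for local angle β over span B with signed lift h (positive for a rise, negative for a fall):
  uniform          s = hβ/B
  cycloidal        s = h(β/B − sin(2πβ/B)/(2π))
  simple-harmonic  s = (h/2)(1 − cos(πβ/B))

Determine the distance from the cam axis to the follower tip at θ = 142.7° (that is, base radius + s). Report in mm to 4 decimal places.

seg 1 [0°–114.1°] dwell: s stays 0.0000
seg 2 [114.1°–205.8°] uniform, h=12: θ=142.7° here. β=28.6, B=91.7. 12·28.6/91.7 = 3.7426 → s = 3.7426
radial distance = base radius + s = 41 + 3.7426 = 44.7426

44.7426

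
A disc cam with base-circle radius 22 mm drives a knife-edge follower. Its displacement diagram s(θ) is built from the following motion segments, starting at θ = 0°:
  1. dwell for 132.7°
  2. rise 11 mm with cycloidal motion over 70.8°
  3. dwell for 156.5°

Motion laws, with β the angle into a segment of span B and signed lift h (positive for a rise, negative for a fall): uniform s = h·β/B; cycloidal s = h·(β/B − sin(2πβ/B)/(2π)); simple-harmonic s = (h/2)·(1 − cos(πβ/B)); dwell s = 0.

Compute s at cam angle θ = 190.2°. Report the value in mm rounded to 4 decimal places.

seg 1 [0°–132.7°] dwell: s stays 0.0000
seg 2 [132.7°–203.5°] cycloidal, h=11: θ=190.2° here. β=57.5, B=70.8. 11·(0.8121 − sin(2π·0.8121)/(2π)) = 10.5525 → s = 10.5525

10.5525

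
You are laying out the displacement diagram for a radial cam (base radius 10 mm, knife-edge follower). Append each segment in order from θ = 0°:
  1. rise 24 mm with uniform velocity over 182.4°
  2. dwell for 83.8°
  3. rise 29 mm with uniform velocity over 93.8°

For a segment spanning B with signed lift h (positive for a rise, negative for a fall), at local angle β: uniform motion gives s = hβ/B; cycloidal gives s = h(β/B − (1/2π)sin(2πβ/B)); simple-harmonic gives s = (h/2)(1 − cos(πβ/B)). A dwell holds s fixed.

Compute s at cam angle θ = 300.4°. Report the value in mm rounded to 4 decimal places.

seg 1 [0°–182.4°] uniform, h=24: full span → s += 24 → s = 24.0000
seg 2 [182.4°–266.2°] dwell: s stays 24.0000
seg 3 [266.2°–360°] uniform, h=29: θ=300.4° here. β=34.2, B=93.8. 29·34.2/93.8 = 10.5736 → s = 34.5736

34.5736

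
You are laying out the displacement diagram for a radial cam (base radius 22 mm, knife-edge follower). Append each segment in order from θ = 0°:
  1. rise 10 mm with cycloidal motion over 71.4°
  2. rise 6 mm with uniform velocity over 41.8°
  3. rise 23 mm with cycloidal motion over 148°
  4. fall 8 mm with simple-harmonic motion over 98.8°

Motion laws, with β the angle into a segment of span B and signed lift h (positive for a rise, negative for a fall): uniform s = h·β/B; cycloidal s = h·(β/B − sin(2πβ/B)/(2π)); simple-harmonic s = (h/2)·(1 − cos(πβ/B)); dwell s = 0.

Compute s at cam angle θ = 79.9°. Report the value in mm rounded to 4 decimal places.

seg 1 [0°–71.4°] cycloidal, h=10: full span → s += 10 → s = 10.0000
seg 2 [71.4°–113.2°] uniform, h=6: θ=79.9° here. β=8.5, B=41.8. 6·8.5/41.8 = 1.2201 → s = 11.2201

11.2201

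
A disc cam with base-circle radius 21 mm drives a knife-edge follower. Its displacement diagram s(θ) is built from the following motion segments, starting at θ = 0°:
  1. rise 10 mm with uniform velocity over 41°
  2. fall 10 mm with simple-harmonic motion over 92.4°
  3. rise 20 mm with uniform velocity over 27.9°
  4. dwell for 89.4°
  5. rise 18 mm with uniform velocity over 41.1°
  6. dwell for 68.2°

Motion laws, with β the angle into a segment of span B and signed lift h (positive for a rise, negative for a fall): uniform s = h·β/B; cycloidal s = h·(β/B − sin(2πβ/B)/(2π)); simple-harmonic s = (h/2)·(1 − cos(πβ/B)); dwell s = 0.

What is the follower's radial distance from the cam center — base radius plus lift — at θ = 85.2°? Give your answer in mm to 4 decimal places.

seg 1 [0°–41°] uniform, h=10: full span → s += 10 → s = 10.0000
seg 2 [41°–133.4°] simple-harmonic, h=-10: θ=85.2° here. β=44.2, B=92.4. -10/2·(1 − cos(π·0.4784)) = -4.6603 → s = 5.3397
radial distance = base radius + s = 21 + 5.3397 = 26.3397

26.3397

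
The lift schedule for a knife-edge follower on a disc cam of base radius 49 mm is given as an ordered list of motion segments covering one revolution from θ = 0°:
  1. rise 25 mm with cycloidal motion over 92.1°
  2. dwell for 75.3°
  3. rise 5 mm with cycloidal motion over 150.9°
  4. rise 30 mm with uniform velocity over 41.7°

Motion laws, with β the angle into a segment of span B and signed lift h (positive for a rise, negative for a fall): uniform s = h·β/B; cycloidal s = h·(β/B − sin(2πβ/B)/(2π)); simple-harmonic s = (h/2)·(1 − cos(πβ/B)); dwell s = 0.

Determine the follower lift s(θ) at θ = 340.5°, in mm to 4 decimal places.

seg 1 [0°–92.1°] cycloidal, h=25: full span → s += 25 → s = 25.0000
seg 2 [92.1°–167.4°] dwell: s stays 25.0000
seg 3 [167.4°–318.3°] cycloidal, h=5: full span → s += 5 → s = 30.0000
seg 4 [318.3°–360°] uniform, h=30: θ=340.5° here. β=22.2, B=41.7. 30·22.2/41.7 = 15.9712 → s = 45.9712

45.9712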